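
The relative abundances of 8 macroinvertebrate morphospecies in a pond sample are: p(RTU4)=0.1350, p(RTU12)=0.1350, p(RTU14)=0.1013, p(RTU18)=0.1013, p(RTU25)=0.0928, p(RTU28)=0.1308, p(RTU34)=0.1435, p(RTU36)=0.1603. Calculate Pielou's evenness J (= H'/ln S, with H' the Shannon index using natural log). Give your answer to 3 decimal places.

H' = −Σ pᵢ ln pᵢ = −((-0.27033) + (-0.27033) + (-0.23194) + (-0.23194) + (-0.22061) + (-0.26606) + (-0.27859) + (-0.29346)) = 2.06329 (working shown to 5 dp, full precision carried).
With S = 8 species, ln S = 2.07944, so J = 2.06329/2.07944 = 0.99223, i.e. 0.992 to 3 decimal places.

0.992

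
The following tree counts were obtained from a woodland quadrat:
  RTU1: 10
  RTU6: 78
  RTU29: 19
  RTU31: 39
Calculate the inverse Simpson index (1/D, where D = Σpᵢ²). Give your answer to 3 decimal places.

Total N = 10+78+19+39 = 146, so the proportions are 0.068493, 0.534247, 0.130137, 0.267123 (working shown to 6 dp, full precision carried).
D = 0.068493² + 0.534247² + 0.130137² + 0.267123² = 0.004691 + 0.285419 + 0.016936 + 0.071355 = 0.378401.
So 1/D = 2.64270, i.e. 2.643 to 3 decimal places.

2.643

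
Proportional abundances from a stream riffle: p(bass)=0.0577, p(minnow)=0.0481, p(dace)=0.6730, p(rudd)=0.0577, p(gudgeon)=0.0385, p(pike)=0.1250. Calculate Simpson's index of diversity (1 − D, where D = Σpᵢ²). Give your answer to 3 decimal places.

0.521

D = 0.0577² + 0.0481² + 0.673² + 0.0577² + 0.0385² + 0.125² = 0.00333 + 0.00231 + 0.45293 + 0.00333 + 0.00148 + 0.01562 = 0.47901 (working shown to 5 dp, full precision carried).
So 1 − D = 0.52099, i.e. 0.521 to 3 decimal places.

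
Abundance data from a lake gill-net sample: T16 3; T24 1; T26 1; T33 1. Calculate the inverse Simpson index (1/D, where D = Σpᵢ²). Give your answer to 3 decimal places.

Total N = 3+1+1+1 = 6, so the proportions are 0.5, 0.166667, 0.166667, 0.166667 (working shown to 6 dp, full precision carried).
D = 0.5² + 0.166667² + 0.166667² + 0.166667² = 0.250000 + 0.027778 + 0.027778 + 0.027778 = 0.333333.
So 1/D = 3.00000, i.e. 3.000 to 3 decimal places.

3.000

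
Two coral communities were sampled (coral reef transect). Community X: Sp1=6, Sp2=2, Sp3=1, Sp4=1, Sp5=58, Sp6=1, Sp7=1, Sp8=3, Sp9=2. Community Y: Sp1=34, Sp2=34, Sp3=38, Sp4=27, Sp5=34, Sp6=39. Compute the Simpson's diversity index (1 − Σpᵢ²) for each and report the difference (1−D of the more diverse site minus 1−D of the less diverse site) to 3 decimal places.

Community X: N=75, proportions 0.08, 0.02667, 0.01333, 0.01333, 0.77333, 0.01333, 0.01333, 0.04, 0.02667, giving 1−D = 0.39182 (working shown to 5 dp, full precision carried).
Community Y: N=206, proportions 0.16505, 0.16505, 0.18447, 0.13107, 0.16505, 0.18932, giving 1−D = 0.83123.
Difference = |0.39182 − 0.83123| = 0.43941, i.e. 0.439 to 3 decimal places.

0.439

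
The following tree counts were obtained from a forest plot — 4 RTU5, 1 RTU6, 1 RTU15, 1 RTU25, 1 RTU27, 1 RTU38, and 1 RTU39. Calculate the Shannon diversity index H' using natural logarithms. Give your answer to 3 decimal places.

1.748

Total N = 4+1+1+1+1+1+1 = 10, so the proportions are 0.4, 0.1, 0.1, 0.1, 0.1, 0.1, 0.1 (working shown to 5 dp, full precision carried).
Each pᵢ ln pᵢ term: 0.4×(-0.91629)=-0.36652, 0.1×(-2.30259)=-0.23026, 0.1×(-2.30259)=-0.23026, 0.1×(-2.30259)=-0.23026, 0.1×(-2.30259)=-0.23026, 0.1×(-2.30259)=-0.23026, 0.1×(-2.30259)=-0.23026.
Sum = -1.74807, so H' = 1.748.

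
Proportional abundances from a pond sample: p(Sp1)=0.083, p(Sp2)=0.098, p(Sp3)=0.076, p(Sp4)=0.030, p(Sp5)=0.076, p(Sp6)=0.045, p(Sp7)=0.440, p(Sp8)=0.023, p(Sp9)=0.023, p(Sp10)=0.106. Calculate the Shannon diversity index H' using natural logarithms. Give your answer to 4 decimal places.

Each pᵢ ln pᵢ term (working shown to 6 dp, full precision carried): 0.083×(-2.488915)=-0.206580, 0.098×(-2.322788)=-0.227633, 0.076×(-2.577022)=-0.195854, 0.03×(-3.506558)=-0.105197, 0.076×(-2.577022)=-0.195854, 0.045×(-3.101093)=-0.139549, 0.44×(-0.820981)=-0.361231, 0.023×(-3.772261)=-0.086762, 0.023×(-3.772261)=-0.086762, 0.106×(-2.244316)=-0.237898.
Sum = -1.843319, so H' = 1.8433.

1.8433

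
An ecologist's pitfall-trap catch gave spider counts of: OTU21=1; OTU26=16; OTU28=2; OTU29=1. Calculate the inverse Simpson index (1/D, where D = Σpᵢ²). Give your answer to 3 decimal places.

1.527

Total N = 1+16+2+1 = 20, so the proportions are 0.05, 0.8, 0.1, 0.05 (working shown to 6 dp, full precision carried).
D = 0.05² + 0.8² + 0.1² + 0.05² = 0.002500 + 0.640000 + 0.010000 + 0.002500 = 0.655000.
So 1/D = 1.52672, i.e. 1.527 to 3 decimal places.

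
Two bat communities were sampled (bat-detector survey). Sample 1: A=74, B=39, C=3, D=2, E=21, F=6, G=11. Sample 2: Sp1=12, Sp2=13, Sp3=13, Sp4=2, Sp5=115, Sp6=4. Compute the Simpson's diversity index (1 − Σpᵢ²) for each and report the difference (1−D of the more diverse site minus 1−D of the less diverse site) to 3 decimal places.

0.230

Sample 1: N=156, proportions 0.474359, 0.25, 0.019231, 0.012821, 0.134615, 0.038462, 0.070513, giving 1−D = 0.687377 (working shown to 6 dp, full precision carried).
Sample 2: N=159, proportions 0.075472, 0.081761, 0.081761, 0.012579, 0.72327, 0.025157, giving 1−D = 0.457023.
Difference = |0.687377 − 0.457023| = 0.230354, i.e. 0.230 to 3 decimal places.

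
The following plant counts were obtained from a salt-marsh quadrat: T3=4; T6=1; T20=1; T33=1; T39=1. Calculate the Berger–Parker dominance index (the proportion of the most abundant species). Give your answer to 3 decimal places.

Total N = 4+1+1+1+1 = 8, so the proportions are 0.5, 0.125, 0.125, 0.125, 0.125 (working shown to 5 dp, full precision carried).
The largest proportion is 0.5, i.e. d = 0.500 to 3 decimal places.

0.500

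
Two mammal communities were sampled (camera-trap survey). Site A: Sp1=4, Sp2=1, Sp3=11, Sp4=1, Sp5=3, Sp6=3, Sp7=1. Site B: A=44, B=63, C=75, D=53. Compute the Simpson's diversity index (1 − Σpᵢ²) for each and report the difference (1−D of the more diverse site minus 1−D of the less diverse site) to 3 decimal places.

0.015

Site A: N=24, proportions 0.16667, 0.04167, 0.45833, 0.04167, 0.125, 0.125, 0.04167, giving 1−D = 0.72569 (working shown to 5 dp, full precision carried).
Site B: N=235, proportions 0.18723, 0.26809, 0.31915, 0.22553, giving 1−D = 0.74035.
Difference = |0.72569 − 0.74035| = 0.01466, i.e. 0.015 to 3 decimal places.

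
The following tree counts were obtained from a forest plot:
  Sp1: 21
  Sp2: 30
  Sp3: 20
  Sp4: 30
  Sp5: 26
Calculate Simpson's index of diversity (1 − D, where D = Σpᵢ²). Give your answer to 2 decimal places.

Total N = 21+30+20+30+26 = 127, so the proportions are 0.1654, 0.2362, 0.1575, 0.2362, 0.2047 (working shown to 4 dp, full precision carried).
D = 0.1654² + 0.2362² + 0.1575² + 0.2362² + 0.2047² = 0.0273 + 0.0558 + 0.0248 + 0.0558 + 0.0419 = 0.2057.
So 1 − D = 0.7943, i.e. 0.79 to 2 decimal places.

0.79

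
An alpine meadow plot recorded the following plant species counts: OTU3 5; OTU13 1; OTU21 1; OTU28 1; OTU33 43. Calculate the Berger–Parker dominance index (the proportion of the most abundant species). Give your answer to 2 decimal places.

Total N = 5+1+1+1+43 = 51, so the proportions are 0.098, 0.0196, 0.0196, 0.0196, 0.8431 (working shown to 4 dp, full precision carried).
The largest proportion is 0.8431, i.e. d = 0.84 to 2 decimal places.

0.84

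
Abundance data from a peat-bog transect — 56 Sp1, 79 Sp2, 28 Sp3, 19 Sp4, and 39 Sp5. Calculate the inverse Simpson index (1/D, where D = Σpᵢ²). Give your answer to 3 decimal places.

Total N = 56+79+28+19+39 = 221, so the proportions are 0.2533937, 0.3574661, 0.1266968, 0.0859729, 0.1764706 (working shown to 7 dp, full precision carried).
D = 0.2533937² + 0.3574661² + 0.1266968² + 0.0859729² + 0.1764706² = 0.0642083 + 0.1277820 + 0.0160521 + 0.0073913 + 0.0311419 = 0.2465756.
So 1/D = 4.05555, i.e. 4.056 to 3 decimal places.

4.056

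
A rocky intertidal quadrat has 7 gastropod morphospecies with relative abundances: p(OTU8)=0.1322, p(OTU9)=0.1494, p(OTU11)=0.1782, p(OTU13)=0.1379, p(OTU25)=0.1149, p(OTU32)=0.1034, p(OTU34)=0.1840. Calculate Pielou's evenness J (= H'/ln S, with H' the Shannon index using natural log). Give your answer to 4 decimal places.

H' = −Σ pᵢ ln pᵢ = −((-0.267499) + (-0.284029) + (-0.307368) + (-0.273211) + (-0.248608) + (-0.234630) + (-0.311479)) = 1.926824 (working shown to 6 dp, full precision carried).
With S = 7 species, ln S = 1.945910, so J = 1.926824/1.945910 = 0.990191, i.e. 0.9902 to 4 decimal places.

0.9902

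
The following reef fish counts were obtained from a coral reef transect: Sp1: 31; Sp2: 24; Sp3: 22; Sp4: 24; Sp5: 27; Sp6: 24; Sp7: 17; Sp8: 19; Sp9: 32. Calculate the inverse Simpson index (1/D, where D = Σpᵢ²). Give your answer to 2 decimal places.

8.68

Total N = 31+24+22+24+27+24+17+19+32 = 220, so the proportions are 0.140909, 0.109091, 0.1, 0.109091, 0.122727, 0.109091, 0.077273, 0.086364, 0.145455 (working shown to 6 dp, full precision carried).
D = 0.140909² + 0.109091² + 0.1² + 0.109091² + 0.122727² + 0.109091² + 0.077273² + 0.086364² + 0.145455² = 0.019855 + 0.011901 + 0.010000 + 0.011901 + 0.015062 + 0.011901 + 0.005971 + 0.007459 + 0.021157 = 0.115207.
So 1/D = 8.6801, i.e. 8.68 to 2 decimal places.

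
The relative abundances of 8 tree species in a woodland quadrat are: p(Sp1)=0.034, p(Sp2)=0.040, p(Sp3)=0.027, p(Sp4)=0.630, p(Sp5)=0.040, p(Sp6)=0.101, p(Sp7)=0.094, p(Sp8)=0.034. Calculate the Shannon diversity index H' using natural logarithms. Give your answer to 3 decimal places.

Each pᵢ ln pᵢ term (working shown to 5 dp, full precision carried): 0.034×(-3.38139)=-0.11497, 0.04×(-3.21888)=-0.12876, 0.027×(-3.61192)=-0.09752, 0.63×(-0.46204)=-0.29108, 0.04×(-3.21888)=-0.12876, 0.101×(-2.29263)=-0.23156, 0.094×(-2.36446)=-0.22226, 0.034×(-3.38139)=-0.11497.
Sum = -1.32986, so H' = 1.330.

1.330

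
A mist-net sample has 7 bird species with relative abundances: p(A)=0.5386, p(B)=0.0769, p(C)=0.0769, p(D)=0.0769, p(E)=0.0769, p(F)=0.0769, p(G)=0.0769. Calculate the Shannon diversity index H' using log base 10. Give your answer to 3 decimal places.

0.659

Each pᵢ log₁₀ pᵢ term (working shown to 5 dp, full precision carried): 0.5386×(-0.26873)=-0.14474, 0.0769×(-1.11407)=-0.08567, 0.0769×(-1.11407)=-0.08567, 0.0769×(-1.11407)=-0.08567, 0.0769×(-1.11407)=-0.08567, 0.0769×(-1.11407)=-0.08567, 0.0769×(-1.11407)=-0.08567.
Sum = -0.65877, so H' = 0.659.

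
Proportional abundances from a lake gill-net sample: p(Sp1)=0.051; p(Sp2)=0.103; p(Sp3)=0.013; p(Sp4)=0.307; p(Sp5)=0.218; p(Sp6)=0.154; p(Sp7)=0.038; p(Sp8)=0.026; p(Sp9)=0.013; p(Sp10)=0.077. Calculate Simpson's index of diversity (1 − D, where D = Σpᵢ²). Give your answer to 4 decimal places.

0.8129

D = 0.051² + 0.103² + 0.013² + 0.307² + 0.218² + 0.154² + 0.038² + 0.026² + 0.013² + 0.077² = 0.002601 + 0.010609 + 0.000169 + 0.094249 + 0.047524 + 0.023716 + 0.001444 + 0.000676 + 0.000169 + 0.005929 = 0.187086 (working shown to 6 dp, full precision carried).
So 1 − D = 0.812914, i.e. 0.8129 to 4 decimal places.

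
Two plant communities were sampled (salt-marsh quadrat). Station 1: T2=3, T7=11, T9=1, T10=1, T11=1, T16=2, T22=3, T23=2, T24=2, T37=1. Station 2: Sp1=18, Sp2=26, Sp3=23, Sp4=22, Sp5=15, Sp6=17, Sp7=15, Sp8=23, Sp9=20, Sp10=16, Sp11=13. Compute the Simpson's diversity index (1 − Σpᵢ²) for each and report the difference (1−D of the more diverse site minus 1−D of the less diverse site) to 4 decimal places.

0.1177

Station 1: N=27, proportions 0.111111, 0.407407, 0.037037, 0.037037, 0.037037, 0.074074, 0.111111, 0.074074, 0.074074, 0.037037, giving 1−D = 0.787380 (working shown to 6 dp, full precision carried).
Station 2: N=208, proportions 0.086538, 0.125, 0.110577, 0.105769, 0.072115, 0.081731, 0.072115, 0.110577, 0.096154, 0.076923, 0.0625, giving 1−D = 0.905094.
Difference = |0.787380 − 0.905094| = 0.117714, i.e. 0.1177 to 4 decimal places.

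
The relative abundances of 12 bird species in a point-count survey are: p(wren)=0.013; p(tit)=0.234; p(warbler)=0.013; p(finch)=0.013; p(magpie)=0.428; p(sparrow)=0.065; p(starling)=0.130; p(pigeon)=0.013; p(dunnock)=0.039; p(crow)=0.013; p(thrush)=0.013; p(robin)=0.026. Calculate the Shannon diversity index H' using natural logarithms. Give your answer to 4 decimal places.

1.7061

Each pᵢ ln pᵢ term (working shown to 6 dp, full precision carried): 0.013×(-4.342806)=-0.056456, 0.234×(-1.452434)=-0.339870, 0.013×(-4.342806)=-0.056456, 0.013×(-4.342806)=-0.056456, 0.428×(-0.848632)=-0.363215, 0.065×(-2.733368)=-0.177669, 0.13×(-2.040221)=-0.265229, 0.013×(-4.342806)=-0.056456, 0.039×(-3.244194)=-0.126524, 0.013×(-4.342806)=-0.056456, 0.013×(-4.342806)=-0.056456, 0.026×(-3.649659)=-0.094891.
Sum = -1.706135, so H' = 1.7061.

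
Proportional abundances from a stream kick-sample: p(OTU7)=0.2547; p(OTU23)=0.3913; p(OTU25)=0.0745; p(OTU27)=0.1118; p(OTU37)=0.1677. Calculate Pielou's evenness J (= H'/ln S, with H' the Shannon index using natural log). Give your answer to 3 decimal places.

H' = −Σ pᵢ ln pᵢ = −((-0.34835) + (-0.36715) + (-0.19347) + (-0.24496) + (-0.29944)) = 1.45337 (working shown to 5 dp, full precision carried).
With S = 5 species, ln S = 1.60944, so J = 1.45337/1.60944 = 0.90303, i.e. 0.903 to 3 decimal places.

0.903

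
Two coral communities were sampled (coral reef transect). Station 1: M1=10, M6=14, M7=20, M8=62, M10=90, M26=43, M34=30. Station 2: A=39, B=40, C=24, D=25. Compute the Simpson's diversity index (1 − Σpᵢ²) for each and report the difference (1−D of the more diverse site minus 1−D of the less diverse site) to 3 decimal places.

0.051

Station 1: N=269, proportions 0.03717, 0.05204, 0.07435, 0.23048, 0.33457, 0.15985, 0.11152, giving 1−D = 0.78733 (working shown to 5 dp, full precision carried).
Station 2: N=128, proportions 0.30469, 0.3125, 0.1875, 0.19531, giving 1−D = 0.73621.
Difference = |0.78733 − 0.73621| = 0.05112, i.e. 0.051 to 3 decimal places.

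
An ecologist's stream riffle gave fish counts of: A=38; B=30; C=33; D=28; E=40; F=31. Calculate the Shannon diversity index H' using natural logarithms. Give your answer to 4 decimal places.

Total N = 38+30+33+28+40+31 = 200, so the proportions are 0.19, 0.15, 0.165, 0.14, 0.2, 0.155 (working shown to 6 dp, full precision carried).
Each pᵢ ln pᵢ term: 0.19×(-1.660731)=-0.315539, 0.15×(-1.897120)=-0.284568, 0.165×(-1.801810)=-0.297299, 0.14×(-1.966113)=-0.275256, 0.2×(-1.609438)=-0.321888, 0.155×(-1.864330)=-0.288971.
Sum = -1.783520, so H' = 1.7835.

1.7835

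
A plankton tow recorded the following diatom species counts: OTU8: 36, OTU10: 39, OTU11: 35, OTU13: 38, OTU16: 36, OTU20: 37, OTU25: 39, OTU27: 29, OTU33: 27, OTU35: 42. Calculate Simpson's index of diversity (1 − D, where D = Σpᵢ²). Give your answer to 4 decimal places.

Total N = 36+39+35+38+36+37+39+29+27+42 = 358, so the proportions are 0.100559, 0.108939, 0.097765, 0.106145, 0.100559, 0.103352, 0.108939, 0.081006, 0.075419, 0.117318 (working shown to 6 dp, full precision carried).
D = 0.100559² + 0.108939² + 0.097765² + 0.106145² + 0.100559² + 0.103352² + 0.108939² + 0.081006² + 0.075419² + 0.117318² = 0.010112 + 0.011868 + 0.009558 + 0.011267 + 0.010112 + 0.010682 + 0.011868 + 0.006562 + 0.005688 + 0.013764 = 0.101479.
So 1 − D = 0.898521, i.e. 0.8985 to 4 decimal places.

0.8985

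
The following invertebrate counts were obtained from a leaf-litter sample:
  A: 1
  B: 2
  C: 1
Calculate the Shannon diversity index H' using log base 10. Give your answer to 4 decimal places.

0.4515

Total N = 1+2+1 = 4, so the proportions are 0.25, 0.5, 0.25 (working shown to 6 dp, full precision carried).
Each pᵢ log₁₀ pᵢ term: 0.25×(-0.602060)=-0.150515, 0.5×(-0.301030)=-0.150515, 0.25×(-0.602060)=-0.150515.
Sum = -0.451545, so H' = 0.4515.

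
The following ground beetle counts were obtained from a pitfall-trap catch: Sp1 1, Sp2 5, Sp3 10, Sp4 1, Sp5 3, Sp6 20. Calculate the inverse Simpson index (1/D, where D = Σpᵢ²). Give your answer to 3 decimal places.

Total N = 1+5+10+1+3+20 = 40, so the proportions are 0.025, 0.125, 0.25, 0.025, 0.075, 0.5 (working shown to 6 dp, full precision carried).
D = 0.025² + 0.125² + 0.25² + 0.025² + 0.075² + 0.5² = 0.000625 + 0.015625 + 0.062500 + 0.000625 + 0.005625 + 0.250000 = 0.335000.
So 1/D = 2.98507, i.e. 2.985 to 3 decimal places.

2.985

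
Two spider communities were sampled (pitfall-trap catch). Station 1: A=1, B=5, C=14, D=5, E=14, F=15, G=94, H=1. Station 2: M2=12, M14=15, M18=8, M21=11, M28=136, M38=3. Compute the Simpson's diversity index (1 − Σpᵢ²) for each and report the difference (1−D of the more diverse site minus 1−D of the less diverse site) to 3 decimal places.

0.129

Station 1: N=149, proportions 0.00671, 0.03356, 0.09396, 0.03356, 0.09396, 0.10067, 0.63087, 0.00671, giving 1−D = 0.57187 (working shown to 5 dp, full precision carried).
Station 2: N=185, proportions 0.06486, 0.08108, 0.04324, 0.05946, 0.73514, 0.01622, giving 1−D = 0.44313.
Difference = |0.57187 − 0.44313| = 0.12874, i.e. 0.129 to 3 decimal places.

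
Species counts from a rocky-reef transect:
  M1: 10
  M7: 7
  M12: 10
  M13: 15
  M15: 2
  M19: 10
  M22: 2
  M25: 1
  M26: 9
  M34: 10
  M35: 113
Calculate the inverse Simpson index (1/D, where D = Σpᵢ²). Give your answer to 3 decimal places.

Total N = 10+7+10+15+2+10+2+1+9+10+113 = 189, so the proportions are 0.05291, 0.037037, 0.05291, 0.079365, 0.010582, 0.05291, 0.010582, 0.005291, 0.047619, 0.05291, 0.597884 (working shown to 6 dp, full precision carried).
D = 0.05291² + 0.037037² + 0.05291² + 0.079365² + 0.010582² + 0.05291² + 0.010582² + 0.005291² + 0.047619² + 0.05291² + 0.597884² = 0.002799 + 0.001372 + 0.002799 + 0.006299 + 0.000112 + 0.002799 + 0.000112 + 0.000028 + 0.002268 + 0.002799 + 0.357465 = 0.378853.
So 1/D = 2.63955, i.e. 2.640 to 3 decimal places.

2.640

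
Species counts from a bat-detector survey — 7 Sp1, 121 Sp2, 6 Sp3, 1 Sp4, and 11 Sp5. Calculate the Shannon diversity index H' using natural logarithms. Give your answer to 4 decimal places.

Total N = 7+121+6+1+11 = 146, so the proportions are 0.047945, 0.828767, 0.041096, 0.006849, 0.075342 (working shown to 6 dp, full precision carried).
Each pᵢ ln pᵢ term: 0.047945×(-3.037696)=-0.145643, 0.828767×(-0.187816)=-0.155656, 0.041096×(-3.191847)=-0.131172, 0.006849×(-4.983607)=-0.034134, 0.075342×(-2.585711)=-0.194814.
Sum = -0.661419, so H' = 0.6614.

0.6614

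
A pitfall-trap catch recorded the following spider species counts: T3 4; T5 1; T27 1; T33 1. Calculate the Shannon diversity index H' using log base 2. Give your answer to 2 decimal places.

Total N = 4+1+1+1 = 7, so the proportions are 0.5714, 0.1429, 0.1429, 0.1429 (working shown to 4 dp, full precision carried).
Each pᵢ log₂ pᵢ term: 0.5714×(-0.8074)=-0.4613, 0.1429×(-2.8074)=-0.4011, 0.1429×(-2.8074)=-0.4011, 0.1429×(-2.8074)=-0.4011.
Sum = -1.6645, so H' = 1.66.

1.66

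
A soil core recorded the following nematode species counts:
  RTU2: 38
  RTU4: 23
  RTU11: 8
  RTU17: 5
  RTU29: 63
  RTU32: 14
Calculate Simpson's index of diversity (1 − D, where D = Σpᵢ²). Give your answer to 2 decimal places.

Total N = 38+23+8+5+63+14 = 151, so the proportions are 0.2517, 0.1523, 0.053, 0.0331, 0.4172, 0.0927 (working shown to 4 dp, full precision carried).
D = 0.2517² + 0.1523² + 0.053² + 0.0331² + 0.4172² + 0.0927² = 0.0633 + 0.0232 + 0.0028 + 0.0011 + 0.1741 + 0.0086 = 0.2731.
So 1 − D = 0.7269, i.e. 0.73 to 2 decimal places.

0.73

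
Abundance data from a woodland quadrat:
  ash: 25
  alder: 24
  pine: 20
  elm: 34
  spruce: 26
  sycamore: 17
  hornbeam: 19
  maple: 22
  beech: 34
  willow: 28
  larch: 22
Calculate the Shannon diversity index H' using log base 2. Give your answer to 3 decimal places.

Total N = 25+24+20+34+26+17+19+22+34+28+22 = 271, so the proportions are 0.09225, 0.08856, 0.0738, 0.12546, 0.09594, 0.06273, 0.07011, 0.08118, 0.12546, 0.10332, 0.08118 (working shown to 5 dp, full precision carried).
Each pᵢ log₂ pᵢ term: 0.09225×(-3.43829)=-0.31719, 0.08856×(-3.49719)=-0.30971, 0.0738×(-3.76022)=-0.27751, 0.12546×(-2.99469)=-0.37572, 0.09594×(-3.38171)=-0.32444, 0.06273×(-3.99469)=-0.25059, 0.07011×(-3.83422)=-0.26882, 0.08118×(-3.62272)=-0.29410, 0.12546×(-2.99469)=-0.37572, 0.10332×(-3.27479)=-0.33836, 0.08118×(-3.62272)=-0.29410.
Sum = -3.42624, so H' = 3.426.

3.426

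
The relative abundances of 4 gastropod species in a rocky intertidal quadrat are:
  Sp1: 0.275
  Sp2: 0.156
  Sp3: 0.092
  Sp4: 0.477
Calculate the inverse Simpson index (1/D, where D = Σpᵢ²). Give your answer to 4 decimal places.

2.9766

D = 0.275² + 0.156² + 0.092² + 0.477² = 0.0756250 + 0.0243360 + 0.0084640 + 0.2275290 = 0.3359540 (working shown to 7 dp, full precision carried).
So 1/D = 2.976598, i.e. 2.9766 to 4 decimal places.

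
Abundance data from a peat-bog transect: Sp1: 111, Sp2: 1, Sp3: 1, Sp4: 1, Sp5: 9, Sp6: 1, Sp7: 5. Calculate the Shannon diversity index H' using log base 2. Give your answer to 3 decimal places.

Total N = 111+1+1+1+9+1+5 = 129, so the proportions are 0.86047, 0.00775, 0.00775, 0.00775, 0.06977, 0.00775, 0.03876 (working shown to 5 dp, full precision carried).
Each pᵢ log₂ pᵢ term: 0.86047×(-0.21681)=-0.18656, 0.00775×(-7.01123)=-0.05435, 0.00775×(-7.01123)=-0.05435, 0.00775×(-7.01123)=-0.05435, 0.06977×(-3.84130)=-0.26800, 0.00775×(-7.01123)=-0.05435, 0.03876×(-4.68930)=-0.18176.
Sum = -0.85371, so H' = 0.854.

0.854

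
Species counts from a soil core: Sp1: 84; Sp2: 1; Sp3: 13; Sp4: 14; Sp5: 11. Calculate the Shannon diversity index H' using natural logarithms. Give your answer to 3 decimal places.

Total N = 84+1+13+14+11 = 123, so the proportions are 0.68293, 0.00813, 0.10569, 0.11382, 0.08943 (working shown to 5 dp, full precision carried).
Each pᵢ ln pᵢ term: 0.68293×(-0.38137)=-0.26045, 0.00813×(-4.81218)=-0.03912, 0.10569×(-2.24723)=-0.23751, 0.11382×(-2.17313)=-0.24735, 0.08943×(-2.41429)=-0.21591.
Sum = -1.00034, so H' = 1.000.

1.000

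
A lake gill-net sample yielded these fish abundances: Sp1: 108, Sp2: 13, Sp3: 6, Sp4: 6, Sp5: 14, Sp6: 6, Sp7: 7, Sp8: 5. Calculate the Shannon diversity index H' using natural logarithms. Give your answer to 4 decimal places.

Total N = 108+13+6+6+14+6+7+5 = 165, so the proportions are 0.654545, 0.078788, 0.036364, 0.036364, 0.084848, 0.036364, 0.042424, 0.030303 (working shown to 6 dp, full precision carried).
Each pᵢ ln pᵢ term: 0.654545×(-0.423814)=-0.277406, 0.078788×(-2.540996)=-0.200200, 0.036364×(-3.314186)=-0.120516, 0.036364×(-3.314186)=-0.120516, 0.084848×(-2.466888)=-0.209312, 0.036364×(-3.314186)=-0.120516, 0.042424×(-3.160035)=-0.134062, 0.030303×(-3.496508)=-0.105955.
Sum = -1.288482, so H' = 1.2885.

1.2885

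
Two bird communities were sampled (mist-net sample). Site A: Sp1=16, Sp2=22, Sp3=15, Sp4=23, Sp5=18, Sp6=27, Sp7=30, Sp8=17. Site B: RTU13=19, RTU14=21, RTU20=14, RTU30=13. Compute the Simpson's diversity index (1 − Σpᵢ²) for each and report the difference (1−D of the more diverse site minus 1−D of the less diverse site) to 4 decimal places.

Site A: N=168, proportions 0.095238, 0.130952, 0.089286, 0.136905, 0.107143, 0.160714, 0.178571, 0.10119, giving 1−D = 0.867630 (working shown to 6 dp, full precision carried).
Site B: N=67, proportions 0.283582, 0.313433, 0.208955, 0.19403, giving 1−D = 0.740031.
Difference = |0.867630 − 0.740031| = 0.127599, i.e. 0.1276 to 4 decimal places.

0.1276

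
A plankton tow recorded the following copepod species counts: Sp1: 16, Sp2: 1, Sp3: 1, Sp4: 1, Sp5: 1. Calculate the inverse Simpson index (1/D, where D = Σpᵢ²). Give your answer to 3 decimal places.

1.538

Total N = 16+1+1+1+1 = 20, so the proportions are 0.8, 0.05, 0.05, 0.05, 0.05 (working shown to 6 dp, full precision carried).
D = 0.8² + 0.05² + 0.05² + 0.05² + 0.05² = 0.640000 + 0.002500 + 0.002500 + 0.002500 + 0.002500 = 0.650000.
So 1/D = 1.53846, i.e. 1.538 to 3 decimal places.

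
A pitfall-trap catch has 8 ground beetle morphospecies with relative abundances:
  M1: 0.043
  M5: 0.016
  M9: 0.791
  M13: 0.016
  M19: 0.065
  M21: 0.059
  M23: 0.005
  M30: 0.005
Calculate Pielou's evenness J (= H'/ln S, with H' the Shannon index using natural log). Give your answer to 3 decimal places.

0.409

H' = −Σ pᵢ ln pᵢ = −((-0.13530) + (-0.06616) + (-0.18546) + (-0.06616) + (-0.17767) + (-0.16698) + (-0.02649) + (-0.02649)) = 0.85072 (working shown to 5 dp, full precision carried).
With S = 8 species, ln S = 2.07944, so J = 0.85072/2.07944 = 0.40911, i.e. 0.409 to 3 decimal places.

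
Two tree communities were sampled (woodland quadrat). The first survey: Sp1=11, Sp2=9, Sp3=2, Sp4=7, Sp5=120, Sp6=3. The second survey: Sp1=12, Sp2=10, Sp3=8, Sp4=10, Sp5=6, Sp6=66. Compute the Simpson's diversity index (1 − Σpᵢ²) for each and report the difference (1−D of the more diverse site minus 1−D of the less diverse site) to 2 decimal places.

0.25

The first survey: N=152, proportions 0.0724, 0.0592, 0.0132, 0.0461, 0.7895, 0.0197, giving 1−D = 0.3653 (working shown to 4 dp, full precision carried).
The second survey: N=112, proportions 0.1071, 0.0893, 0.0714, 0.0893, 0.0536, 0.5893, giving 1−D = 0.6173.
Difference = |0.3653 − 0.6173| = 0.2520, i.e. 0.25 to 2 decimal places.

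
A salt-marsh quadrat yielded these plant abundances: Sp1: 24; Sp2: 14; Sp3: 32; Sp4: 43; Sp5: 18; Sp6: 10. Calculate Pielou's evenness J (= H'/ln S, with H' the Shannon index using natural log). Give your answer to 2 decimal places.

Total N = 24+14+32+43+18+10 = 141, so the proportions are 0.1702, 0.0993, 0.227, 0.305, 0.1277, 0.0709 (working shown to 4 dp, full precision carried).
H' = −Σ pᵢ ln pᵢ = −((-0.3014) + (-0.2293) + (-0.3366) + (-0.3622) + (-0.2628) + (-0.1877)) = 1.6799.
With S = 6 species, ln S = 1.7918, so J = 1.6799/1.7918 = 0.9376, i.e. 0.94 to 2 decimal places.

0.94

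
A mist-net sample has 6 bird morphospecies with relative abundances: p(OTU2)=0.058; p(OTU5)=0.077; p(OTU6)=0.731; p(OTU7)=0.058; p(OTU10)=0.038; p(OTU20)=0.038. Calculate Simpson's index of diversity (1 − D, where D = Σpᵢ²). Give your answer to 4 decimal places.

D = 0.058² + 0.077² + 0.731² + 0.058² + 0.038² + 0.038² = 0.003364 + 0.005929 + 0.534361 + 0.003364 + 0.001444 + 0.001444 = 0.549906 (working shown to 6 dp, full precision carried).
So 1 − D = 0.450094, i.e. 0.4501 to 4 decimal places.

0.4501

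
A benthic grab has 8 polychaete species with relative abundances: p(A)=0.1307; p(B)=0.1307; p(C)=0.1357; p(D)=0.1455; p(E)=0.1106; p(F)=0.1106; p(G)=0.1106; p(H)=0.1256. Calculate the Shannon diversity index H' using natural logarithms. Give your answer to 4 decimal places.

Each pᵢ ln pᵢ term (working shown to 6 dp, full precision carried): 0.1307×(-2.034851)=-0.265955, 0.1307×(-2.034851)=-0.265955, 0.1357×(-1.997309)=-0.271035, 0.1455×(-1.927579)=-0.280463, 0.1106×(-2.201835)=-0.243523, 0.1106×(-2.201835)=-0.243523, 0.1106×(-2.201835)=-0.243523, 0.1256×(-2.074653)=-0.260576.
Sum = -2.074553, so H' = 2.0746.

2.0746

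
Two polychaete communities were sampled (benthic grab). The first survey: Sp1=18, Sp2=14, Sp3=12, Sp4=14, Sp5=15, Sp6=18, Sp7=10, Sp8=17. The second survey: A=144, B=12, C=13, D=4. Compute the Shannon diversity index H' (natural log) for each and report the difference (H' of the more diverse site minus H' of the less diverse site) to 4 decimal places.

1.4430

The first survey: N=118, proportions 0.152542, 0.118644, 0.101695, 0.118644, 0.127119, 0.152542, 0.084746, 0.144068, giving H' = 2.062404 (working shown to 6 dp, full precision carried).
The second survey: N=173, proportions 0.83237, 0.069364, 0.075145, 0.023121, giving H' = 0.619410.
Difference = |2.062404 − 0.619410| = 1.442994, i.e. 1.4430 to 4 decimal places.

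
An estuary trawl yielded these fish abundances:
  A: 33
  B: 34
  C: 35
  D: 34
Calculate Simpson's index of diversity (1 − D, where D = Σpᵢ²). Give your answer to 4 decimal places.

Total N = 33+34+35+34 = 136, so the proportions are 0.242647, 0.25, 0.257353, 0.25 (working shown to 6 dp, full precision carried).
D = 0.242647² + 0.25² + 0.257353² + 0.25² = 0.058878 + 0.062500 + 0.066231 + 0.062500 = 0.250108.
So 1 − D = 0.749892, i.e. 0.7499 to 4 decimal places.

0.7499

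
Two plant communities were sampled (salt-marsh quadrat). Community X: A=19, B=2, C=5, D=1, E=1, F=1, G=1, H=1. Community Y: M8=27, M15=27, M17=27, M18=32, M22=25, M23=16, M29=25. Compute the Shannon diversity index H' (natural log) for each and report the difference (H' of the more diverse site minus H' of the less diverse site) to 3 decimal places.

Community X: N=31, proportions 0.612903, 0.064516, 0.16129, 0.032258, 0.032258, 0.032258, 0.032258, 0.032258, giving H' = 1.325025 (working shown to 6 dp, full precision carried).
Community Y: N=179, proportions 0.150838, 0.150838, 0.150838, 0.178771, 0.139665, 0.089385, 0.139665, giving H' = 1.929444.
Difference = |1.325025 − 1.929444| = 0.604419, i.e. 0.604 to 3 decimal places.

0.604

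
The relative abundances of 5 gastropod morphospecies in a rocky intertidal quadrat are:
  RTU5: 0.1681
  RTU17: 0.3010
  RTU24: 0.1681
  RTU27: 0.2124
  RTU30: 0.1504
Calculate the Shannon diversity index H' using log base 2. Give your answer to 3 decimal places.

Each pᵢ log₂ pᵢ term (working shown to 5 dp, full precision carried): 0.1681×(-2.57261)=-0.43246, 0.301×(-1.73216)=-0.52138, 0.1681×(-2.57261)=-0.43246, 0.2124×(-2.23514)=-0.47474, 0.1504×(-2.73312)=-0.41106.
Sum = -2.27210, so H' = 2.272.

2.272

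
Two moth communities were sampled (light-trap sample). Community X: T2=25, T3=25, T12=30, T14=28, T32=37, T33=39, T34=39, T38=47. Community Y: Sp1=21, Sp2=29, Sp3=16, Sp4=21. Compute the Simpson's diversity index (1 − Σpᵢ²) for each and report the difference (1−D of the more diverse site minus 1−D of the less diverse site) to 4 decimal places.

0.1304

Community X: N=270, proportions 0.092593, 0.092593, 0.111111, 0.103704, 0.137037, 0.144444, 0.144444, 0.174074, giving 1−D = 0.868944 (working shown to 6 dp, full precision carried).
Community Y: N=87, proportions 0.241379, 0.333333, 0.183908, 0.241379, giving 1−D = 0.738539.
Difference = |0.868944 − 0.738539| = 0.130405, i.e. 0.1304 to 4 decimal places.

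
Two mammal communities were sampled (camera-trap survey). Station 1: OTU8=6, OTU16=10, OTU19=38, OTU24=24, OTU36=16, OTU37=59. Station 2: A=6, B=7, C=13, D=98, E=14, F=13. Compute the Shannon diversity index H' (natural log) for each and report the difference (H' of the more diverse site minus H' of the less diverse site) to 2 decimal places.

Station 1: N=153, proportions 0.0392, 0.0654, 0.2484, 0.1569, 0.1046, 0.3856, giving H' = 1.5454 (working shown to 4 dp, full precision carried).
Station 2: N=151, proportions 0.0397, 0.0464, 0.0861, 0.649, 0.0927, 0.0861, giving H' = 1.1939.
Difference = |1.5454 − 1.1939| = 0.3515, i.e. 0.35 to 2 decimal places.

0.35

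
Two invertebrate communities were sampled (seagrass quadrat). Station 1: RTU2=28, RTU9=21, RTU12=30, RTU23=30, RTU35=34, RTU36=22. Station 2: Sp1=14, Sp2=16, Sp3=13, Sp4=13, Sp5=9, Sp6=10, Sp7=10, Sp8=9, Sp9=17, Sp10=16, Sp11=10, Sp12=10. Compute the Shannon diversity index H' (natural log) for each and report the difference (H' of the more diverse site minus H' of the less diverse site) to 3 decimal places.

Station 1: N=165, proportions 0.1697, 0.12727, 0.18182, 0.18182, 0.20606, 0.13333, giving H' = 1.77741 (working shown to 5 dp, full precision carried).
Station 2: N=147, proportions 0.09524, 0.10884, 0.08844, 0.08844, 0.06122, 0.06803, 0.06803, 0.06122, 0.11565, 0.10884, 0.06803, 0.06803, giving H' = 2.45862.
Difference = |1.77741 − 2.45862| = 0.68121, i.e. 0.681 to 3 decimal places.

0.681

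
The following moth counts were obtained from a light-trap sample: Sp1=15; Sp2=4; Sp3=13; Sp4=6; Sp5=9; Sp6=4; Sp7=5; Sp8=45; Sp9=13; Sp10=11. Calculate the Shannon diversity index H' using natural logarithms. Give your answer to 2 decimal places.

Total N = 15+4+13+6+9+4+5+45+13+11 = 125, so the proportions are 0.12, 0.032, 0.104, 0.048, 0.072, 0.032, 0.04, 0.36, 0.104, 0.088 (working shown to 4 dp, full precision carried).
Each pᵢ ln pᵢ term: 0.12×(-2.1203)=-0.2544, 0.032×(-3.4420)=-0.1101, 0.104×(-2.2634)=-0.2354, 0.048×(-3.0366)=-0.1458, 0.072×(-2.6311)=-0.1894, 0.032×(-3.4420)=-0.1101, 0.04×(-3.2189)=-0.1288, 0.36×(-1.0217)=-0.3678, 0.104×(-2.2634)=-0.2354, 0.088×(-2.4304)=-0.2139.
Sum = -1.9911, so H' = 1.99.

1.99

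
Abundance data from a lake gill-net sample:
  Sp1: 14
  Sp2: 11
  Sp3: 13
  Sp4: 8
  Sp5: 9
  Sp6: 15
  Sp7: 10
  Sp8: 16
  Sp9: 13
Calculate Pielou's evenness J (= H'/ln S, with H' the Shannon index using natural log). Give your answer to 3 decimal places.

Total N = 14+11+13+8+9+15+10+16+13 = 109, so the proportions are 0.12844, 0.10092, 0.11927, 0.07339, 0.08257, 0.13761, 0.09174, 0.14679, 0.11927 (working shown to 5 dp, full precision carried).
H' = −Σ pᵢ ln pᵢ = −((-0.26360) + (-0.23145) + (-0.25361) + (-0.19170) + (-0.20594) + (-0.27293) + (-0.21915) + (-0.28165) + (-0.25361)) = 2.17363.
With S = 9 species, ln S = 2.19722, so J = 2.17363/2.19722 = 0.98926, i.e. 0.989 to 3 decimal places.

0.989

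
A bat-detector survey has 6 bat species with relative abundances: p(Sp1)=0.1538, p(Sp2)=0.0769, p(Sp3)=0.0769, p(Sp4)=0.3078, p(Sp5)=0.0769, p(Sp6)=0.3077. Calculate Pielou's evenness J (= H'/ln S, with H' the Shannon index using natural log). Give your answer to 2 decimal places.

0.90

H' = −Σ pᵢ ln pᵢ = −((-0.2879) + (-0.1973) + (-0.1973) + (-0.3627) + (-0.1973) + (-0.3627)) = 1.6051 (working shown to 4 dp, full precision carried).
With S = 6 species, ln S = 1.7918, so J = 1.6051/1.7918 = 0.8958, i.e. 0.90 to 2 decimal places.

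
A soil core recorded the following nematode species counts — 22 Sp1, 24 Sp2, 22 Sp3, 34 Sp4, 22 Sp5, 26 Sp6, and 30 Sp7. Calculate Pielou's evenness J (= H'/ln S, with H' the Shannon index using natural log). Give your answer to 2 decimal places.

0.99

Total N = 22+24+22+34+22+26+30 = 180, so the proportions are 0.1222, 0.1333, 0.1222, 0.1889, 0.1222, 0.1444, 0.1667 (working shown to 4 dp, full precision carried).
H' = −Σ pᵢ ln pᵢ = −((-0.2569) + (-0.2687) + (-0.2569) + (-0.3148) + (-0.2569) + (-0.2795) + (-0.2986)) = 1.9323.
With S = 7 species, ln S = 1.9459, so J = 1.9323/1.9459 = 0.9930, i.e. 0.99 to 2 decimal places.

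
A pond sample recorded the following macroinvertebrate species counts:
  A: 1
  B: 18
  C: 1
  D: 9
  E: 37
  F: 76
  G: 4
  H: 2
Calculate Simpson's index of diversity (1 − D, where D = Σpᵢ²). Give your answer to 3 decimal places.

Total N = 1+18+1+9+37+76+4+2 = 148, so the proportions are 0.00676, 0.12162, 0.00676, 0.06081, 0.25, 0.51351, 0.02703, 0.01351 (working shown to 5 dp, full precision carried).
D = 0.00676² + 0.12162² + 0.00676² + 0.06081² + 0.25² + 0.51351² + 0.02703² + 0.01351² = 0.00005 + 0.01479 + 0.00005 + 0.00370 + 0.06250 + 0.26370 + 0.00073 + 0.00018 = 0.34569.
So 1 − D = 0.65431, i.e. 0.654 to 3 decimal places.

0.654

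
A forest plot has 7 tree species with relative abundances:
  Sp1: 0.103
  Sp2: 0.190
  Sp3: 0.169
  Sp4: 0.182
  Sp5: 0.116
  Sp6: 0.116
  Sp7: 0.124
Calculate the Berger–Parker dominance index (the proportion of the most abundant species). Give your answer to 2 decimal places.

The largest proportion is 0.19, i.e. d = 0.19 to 2 decimal places.

0.19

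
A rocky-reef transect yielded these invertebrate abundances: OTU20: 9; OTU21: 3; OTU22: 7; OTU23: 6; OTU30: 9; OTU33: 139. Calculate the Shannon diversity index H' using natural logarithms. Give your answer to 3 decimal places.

0.800

Total N = 9+3+7+6+9+139 = 173, so the proportions are 0.05202, 0.01734, 0.04046, 0.03468, 0.05202, 0.80347 (working shown to 5 dp, full precision carried).
Each pᵢ ln pᵢ term: 0.05202×(-2.95607)=-0.15378, 0.01734×(-4.05468)=-0.07031, 0.04046×(-3.20738)=-0.12978, 0.03468×(-3.36153)=-0.11658, 0.05202×(-2.95607)=-0.15378, 0.80347×(-0.21882)=-0.17581.
Sum = -0.80006, so H' = 0.800.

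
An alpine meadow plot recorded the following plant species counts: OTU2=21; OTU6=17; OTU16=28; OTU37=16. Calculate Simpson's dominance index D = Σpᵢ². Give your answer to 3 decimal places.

Total N = 21+17+28+16 = 82, so the proportions are 0.2561, 0.20732, 0.34146, 0.19512 (working shown to 5 dp, full precision carried).
D = 0.2561² + 0.20732² + 0.34146² + 0.19512² = 0.06559 + 0.04298 + 0.11660 + 0.03807 = 0.26324.
To 3 decimal places, D = 0.263.

0.263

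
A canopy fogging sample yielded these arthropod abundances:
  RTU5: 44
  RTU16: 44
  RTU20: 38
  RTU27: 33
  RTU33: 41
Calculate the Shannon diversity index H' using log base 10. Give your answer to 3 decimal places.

0.697

Total N = 44+44+38+33+41 = 200, so the proportions are 0.22, 0.22, 0.19, 0.165, 0.205 (working shown to 5 dp, full precision carried).
Each pᵢ log₁₀ pᵢ term: 0.22×(-0.65758)=-0.14467, 0.22×(-0.65758)=-0.14467, 0.19×(-0.72125)=-0.13704, 0.165×(-0.78252)=-0.12912, 0.205×(-0.68825)=-0.14109.
Sum = -0.69658, so H' = 0.697.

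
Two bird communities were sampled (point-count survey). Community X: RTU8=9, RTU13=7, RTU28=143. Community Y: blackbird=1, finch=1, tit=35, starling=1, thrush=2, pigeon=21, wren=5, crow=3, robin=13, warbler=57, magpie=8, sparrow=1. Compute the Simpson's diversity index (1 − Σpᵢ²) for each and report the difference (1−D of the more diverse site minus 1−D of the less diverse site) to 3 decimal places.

0.577

Community X: N=159, proportions 0.0566, 0.04403, 0.89937, giving 1−D = 0.18599 (working shown to 5 dp, full precision carried).
Community Y: N=148, proportions 0.00676, 0.00676, 0.23649, 0.00676, 0.01351, 0.14189, 0.03378, 0.02027, 0.08784, 0.38514, 0.05405, 0.00676, giving 1−D = 0.76306.
Difference = |0.18599 − 0.76306| = 0.57707, i.e. 0.577 to 3 decimal places.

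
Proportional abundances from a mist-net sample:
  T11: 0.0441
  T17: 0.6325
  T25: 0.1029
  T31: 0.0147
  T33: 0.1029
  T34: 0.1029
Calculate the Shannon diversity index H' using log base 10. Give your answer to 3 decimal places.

Each pᵢ log₁₀ pᵢ term (working shown to 5 dp, full precision carried): 0.0441×(-1.35556)=-0.05978, 0.6325×(-0.19894)=-0.12583, 0.1029×(-0.98758)=-0.10162, 0.0147×(-1.83268)=-0.02694, 0.1029×(-0.98758)=-0.10162, 0.1029×(-0.98758)=-0.10162.
Sum = -0.51742, so H' = 0.517.

0.517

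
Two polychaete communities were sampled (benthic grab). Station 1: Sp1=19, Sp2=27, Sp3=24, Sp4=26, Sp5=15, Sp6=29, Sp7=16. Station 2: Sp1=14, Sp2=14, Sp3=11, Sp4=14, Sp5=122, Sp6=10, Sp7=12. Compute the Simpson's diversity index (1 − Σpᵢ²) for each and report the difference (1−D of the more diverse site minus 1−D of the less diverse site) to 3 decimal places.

Station 1: N=156, proportions 0.12179, 0.17308, 0.15385, 0.16667, 0.09615, 0.1859, 0.10256, giving 1−D = 0.84944 (working shown to 5 dp, full precision carried).
Station 2: N=197, proportions 0.07107, 0.07107, 0.05584, 0.07107, 0.61929, 0.05076, 0.06091, giving 1−D = 0.59192.
Difference = |0.84944 − 0.59192| = 0.25752, i.e. 0.258 to 3 decimal places.

0.258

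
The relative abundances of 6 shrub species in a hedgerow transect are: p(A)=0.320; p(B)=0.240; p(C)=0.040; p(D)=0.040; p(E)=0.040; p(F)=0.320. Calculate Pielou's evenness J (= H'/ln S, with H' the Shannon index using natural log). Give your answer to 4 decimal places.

0.8137

H' = −Σ pᵢ ln pᵢ = −((-0.364619) + (-0.342508) + (-0.128755) + (-0.128755) + (-0.128755) + (-0.364619)) = 1.458011 (working shown to 6 dp, full precision carried).
With S = 6 species, ln S = 1.791759, so J = 1.458011/1.791759 = 0.813731, i.e. 0.8137 to 4 decimal places.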